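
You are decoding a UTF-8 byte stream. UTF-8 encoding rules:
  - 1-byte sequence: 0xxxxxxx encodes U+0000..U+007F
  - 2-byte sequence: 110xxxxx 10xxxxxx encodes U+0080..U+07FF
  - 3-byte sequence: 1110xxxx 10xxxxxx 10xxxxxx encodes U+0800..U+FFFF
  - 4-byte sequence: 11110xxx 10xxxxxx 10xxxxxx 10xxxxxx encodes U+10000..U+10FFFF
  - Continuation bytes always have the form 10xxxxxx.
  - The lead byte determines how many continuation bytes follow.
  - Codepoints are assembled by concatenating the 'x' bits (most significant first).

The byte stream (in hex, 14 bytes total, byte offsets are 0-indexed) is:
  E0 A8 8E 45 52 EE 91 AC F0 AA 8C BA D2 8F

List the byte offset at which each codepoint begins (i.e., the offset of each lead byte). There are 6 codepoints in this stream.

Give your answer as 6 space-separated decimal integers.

Byte[0]=E0: 3-byte lead, need 2 cont bytes. acc=0x0
Byte[1]=A8: continuation. acc=(acc<<6)|0x28=0x28
Byte[2]=8E: continuation. acc=(acc<<6)|0x0E=0xA0E
Completed: cp=U+0A0E (starts at byte 0)
Byte[3]=45: 1-byte ASCII. cp=U+0045
Byte[4]=52: 1-byte ASCII. cp=U+0052
Byte[5]=EE: 3-byte lead, need 2 cont bytes. acc=0xE
Byte[6]=91: continuation. acc=(acc<<6)|0x11=0x391
Byte[7]=AC: continuation. acc=(acc<<6)|0x2C=0xE46C
Completed: cp=U+E46C (starts at byte 5)
Byte[8]=F0: 4-byte lead, need 3 cont bytes. acc=0x0
Byte[9]=AA: continuation. acc=(acc<<6)|0x2A=0x2A
Byte[10]=8C: continuation. acc=(acc<<6)|0x0C=0xA8C
Byte[11]=BA: continuation. acc=(acc<<6)|0x3A=0x2A33A
Completed: cp=U+2A33A (starts at byte 8)
Byte[12]=D2: 2-byte lead, need 1 cont bytes. acc=0x12
Byte[13]=8F: continuation. acc=(acc<<6)|0x0F=0x48F
Completed: cp=U+048F (starts at byte 12)

Answer: 0 3 4 5 8 12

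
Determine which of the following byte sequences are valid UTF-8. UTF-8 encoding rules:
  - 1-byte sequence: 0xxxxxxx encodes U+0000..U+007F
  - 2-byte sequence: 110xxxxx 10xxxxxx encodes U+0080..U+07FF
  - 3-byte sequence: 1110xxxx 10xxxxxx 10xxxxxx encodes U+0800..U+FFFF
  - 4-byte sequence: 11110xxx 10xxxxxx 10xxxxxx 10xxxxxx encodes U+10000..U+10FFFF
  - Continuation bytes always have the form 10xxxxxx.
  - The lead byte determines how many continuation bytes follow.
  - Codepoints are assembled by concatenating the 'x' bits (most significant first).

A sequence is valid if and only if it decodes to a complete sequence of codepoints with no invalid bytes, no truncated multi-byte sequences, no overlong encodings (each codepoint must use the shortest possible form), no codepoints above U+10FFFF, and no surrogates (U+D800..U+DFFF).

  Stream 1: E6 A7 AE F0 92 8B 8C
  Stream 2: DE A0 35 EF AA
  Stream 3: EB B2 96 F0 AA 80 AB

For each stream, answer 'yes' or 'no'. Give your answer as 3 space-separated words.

Answer: yes no yes

Derivation:
Stream 1: decodes cleanly. VALID
Stream 2: error at byte offset 5. INVALID
Stream 3: decodes cleanly. VALID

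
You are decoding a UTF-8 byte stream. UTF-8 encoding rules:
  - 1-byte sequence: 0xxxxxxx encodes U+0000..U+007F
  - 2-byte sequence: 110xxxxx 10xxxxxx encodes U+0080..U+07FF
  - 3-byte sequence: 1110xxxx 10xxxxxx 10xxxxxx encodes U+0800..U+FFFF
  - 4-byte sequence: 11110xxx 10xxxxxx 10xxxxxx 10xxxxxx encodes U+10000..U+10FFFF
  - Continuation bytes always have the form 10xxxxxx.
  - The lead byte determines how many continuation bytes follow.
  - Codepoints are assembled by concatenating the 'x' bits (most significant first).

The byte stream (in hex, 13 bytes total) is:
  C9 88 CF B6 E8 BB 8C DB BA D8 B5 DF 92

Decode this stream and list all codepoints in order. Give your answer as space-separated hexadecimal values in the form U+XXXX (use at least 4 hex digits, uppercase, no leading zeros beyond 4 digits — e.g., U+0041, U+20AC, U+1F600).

Answer: U+0248 U+03F6 U+8ECC U+06FA U+0635 U+07D2

Derivation:
Byte[0]=C9: 2-byte lead, need 1 cont bytes. acc=0x9
Byte[1]=88: continuation. acc=(acc<<6)|0x08=0x248
Completed: cp=U+0248 (starts at byte 0)
Byte[2]=CF: 2-byte lead, need 1 cont bytes. acc=0xF
Byte[3]=B6: continuation. acc=(acc<<6)|0x36=0x3F6
Completed: cp=U+03F6 (starts at byte 2)
Byte[4]=E8: 3-byte lead, need 2 cont bytes. acc=0x8
Byte[5]=BB: continuation. acc=(acc<<6)|0x3B=0x23B
Byte[6]=8C: continuation. acc=(acc<<6)|0x0C=0x8ECC
Completed: cp=U+8ECC (starts at byte 4)
Byte[7]=DB: 2-byte lead, need 1 cont bytes. acc=0x1B
Byte[8]=BA: continuation. acc=(acc<<6)|0x3A=0x6FA
Completed: cp=U+06FA (starts at byte 7)
Byte[9]=D8: 2-byte lead, need 1 cont bytes. acc=0x18
Byte[10]=B5: continuation. acc=(acc<<6)|0x35=0x635
Completed: cp=U+0635 (starts at byte 9)
Byte[11]=DF: 2-byte lead, need 1 cont bytes. acc=0x1F
Byte[12]=92: continuation. acc=(acc<<6)|0x12=0x7D2
Completed: cp=U+07D2 (starts at byte 11)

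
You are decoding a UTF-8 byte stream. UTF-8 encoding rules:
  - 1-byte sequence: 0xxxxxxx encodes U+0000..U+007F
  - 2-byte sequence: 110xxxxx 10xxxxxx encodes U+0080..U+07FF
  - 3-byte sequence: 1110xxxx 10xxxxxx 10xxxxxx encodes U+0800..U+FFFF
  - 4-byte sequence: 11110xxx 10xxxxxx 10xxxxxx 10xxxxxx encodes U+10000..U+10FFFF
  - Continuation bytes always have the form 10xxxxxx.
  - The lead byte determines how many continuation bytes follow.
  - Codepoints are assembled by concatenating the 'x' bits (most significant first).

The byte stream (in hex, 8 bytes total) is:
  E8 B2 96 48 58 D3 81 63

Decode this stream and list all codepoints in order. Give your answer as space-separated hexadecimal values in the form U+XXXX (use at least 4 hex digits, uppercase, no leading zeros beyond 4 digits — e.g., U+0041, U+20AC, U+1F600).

Answer: U+8C96 U+0048 U+0058 U+04C1 U+0063

Derivation:
Byte[0]=E8: 3-byte lead, need 2 cont bytes. acc=0x8
Byte[1]=B2: continuation. acc=(acc<<6)|0x32=0x232
Byte[2]=96: continuation. acc=(acc<<6)|0x16=0x8C96
Completed: cp=U+8C96 (starts at byte 0)
Byte[3]=48: 1-byte ASCII. cp=U+0048
Byte[4]=58: 1-byte ASCII. cp=U+0058
Byte[5]=D3: 2-byte lead, need 1 cont bytes. acc=0x13
Byte[6]=81: continuation. acc=(acc<<6)|0x01=0x4C1
Completed: cp=U+04C1 (starts at byte 5)
Byte[7]=63: 1-byte ASCII. cp=U+0063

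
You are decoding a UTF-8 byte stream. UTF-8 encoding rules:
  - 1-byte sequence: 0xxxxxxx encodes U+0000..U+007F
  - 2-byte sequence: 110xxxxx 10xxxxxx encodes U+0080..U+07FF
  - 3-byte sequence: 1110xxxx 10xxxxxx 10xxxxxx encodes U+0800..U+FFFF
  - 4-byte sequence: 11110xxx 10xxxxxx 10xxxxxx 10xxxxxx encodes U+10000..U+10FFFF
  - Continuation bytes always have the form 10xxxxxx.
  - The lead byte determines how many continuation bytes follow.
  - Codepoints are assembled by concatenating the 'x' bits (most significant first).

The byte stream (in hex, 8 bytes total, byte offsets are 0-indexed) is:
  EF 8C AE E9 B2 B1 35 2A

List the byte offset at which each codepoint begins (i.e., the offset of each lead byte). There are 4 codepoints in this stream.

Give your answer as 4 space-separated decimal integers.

Byte[0]=EF: 3-byte lead, need 2 cont bytes. acc=0xF
Byte[1]=8C: continuation. acc=(acc<<6)|0x0C=0x3CC
Byte[2]=AE: continuation. acc=(acc<<6)|0x2E=0xF32E
Completed: cp=U+F32E (starts at byte 0)
Byte[3]=E9: 3-byte lead, need 2 cont bytes. acc=0x9
Byte[4]=B2: continuation. acc=(acc<<6)|0x32=0x272
Byte[5]=B1: continuation. acc=(acc<<6)|0x31=0x9CB1
Completed: cp=U+9CB1 (starts at byte 3)
Byte[6]=35: 1-byte ASCII. cp=U+0035
Byte[7]=2A: 1-byte ASCII. cp=U+002A

Answer: 0 3 6 7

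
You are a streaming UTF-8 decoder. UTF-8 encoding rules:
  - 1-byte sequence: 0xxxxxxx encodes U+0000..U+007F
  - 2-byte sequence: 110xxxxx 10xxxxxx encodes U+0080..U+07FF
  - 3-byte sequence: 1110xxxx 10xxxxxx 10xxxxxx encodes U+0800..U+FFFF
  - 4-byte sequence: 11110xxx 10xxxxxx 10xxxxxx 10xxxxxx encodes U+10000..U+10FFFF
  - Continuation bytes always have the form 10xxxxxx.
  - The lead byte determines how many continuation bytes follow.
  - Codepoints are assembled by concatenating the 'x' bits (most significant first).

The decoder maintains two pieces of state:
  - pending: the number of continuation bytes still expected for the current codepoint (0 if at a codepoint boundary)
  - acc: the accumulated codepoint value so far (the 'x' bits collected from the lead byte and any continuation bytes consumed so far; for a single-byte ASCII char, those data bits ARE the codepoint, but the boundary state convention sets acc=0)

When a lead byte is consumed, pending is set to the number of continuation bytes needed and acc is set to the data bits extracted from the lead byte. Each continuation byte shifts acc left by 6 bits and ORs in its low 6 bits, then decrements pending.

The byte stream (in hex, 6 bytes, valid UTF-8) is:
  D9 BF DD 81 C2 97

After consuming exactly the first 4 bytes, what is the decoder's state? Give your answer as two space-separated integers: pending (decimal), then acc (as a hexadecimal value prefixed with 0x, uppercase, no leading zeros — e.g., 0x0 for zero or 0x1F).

Byte[0]=D9: 2-byte lead. pending=1, acc=0x19
Byte[1]=BF: continuation. acc=(acc<<6)|0x3F=0x67F, pending=0
Byte[2]=DD: 2-byte lead. pending=1, acc=0x1D
Byte[3]=81: continuation. acc=(acc<<6)|0x01=0x741, pending=0

Answer: 0 0x741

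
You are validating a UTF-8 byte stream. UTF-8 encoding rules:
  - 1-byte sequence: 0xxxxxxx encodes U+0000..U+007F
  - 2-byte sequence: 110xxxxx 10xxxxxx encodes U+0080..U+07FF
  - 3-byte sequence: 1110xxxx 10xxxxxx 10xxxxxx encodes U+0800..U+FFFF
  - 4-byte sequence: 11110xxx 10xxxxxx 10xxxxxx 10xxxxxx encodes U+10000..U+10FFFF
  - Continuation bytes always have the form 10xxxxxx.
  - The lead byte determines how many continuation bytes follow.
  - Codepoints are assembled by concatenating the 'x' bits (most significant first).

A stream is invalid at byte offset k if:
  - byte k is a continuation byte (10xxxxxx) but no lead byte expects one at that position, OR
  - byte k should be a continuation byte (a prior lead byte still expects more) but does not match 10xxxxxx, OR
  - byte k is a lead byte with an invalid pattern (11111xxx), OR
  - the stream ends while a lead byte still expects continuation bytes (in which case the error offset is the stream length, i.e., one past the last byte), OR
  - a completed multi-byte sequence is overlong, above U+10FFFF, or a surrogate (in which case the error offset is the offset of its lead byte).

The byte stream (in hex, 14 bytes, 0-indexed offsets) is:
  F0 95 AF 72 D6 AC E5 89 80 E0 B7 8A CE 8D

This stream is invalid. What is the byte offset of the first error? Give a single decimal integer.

Answer: 3

Derivation:
Byte[0]=F0: 4-byte lead, need 3 cont bytes. acc=0x0
Byte[1]=95: continuation. acc=(acc<<6)|0x15=0x15
Byte[2]=AF: continuation. acc=(acc<<6)|0x2F=0x56F
Byte[3]=72: expected 10xxxxxx continuation. INVALID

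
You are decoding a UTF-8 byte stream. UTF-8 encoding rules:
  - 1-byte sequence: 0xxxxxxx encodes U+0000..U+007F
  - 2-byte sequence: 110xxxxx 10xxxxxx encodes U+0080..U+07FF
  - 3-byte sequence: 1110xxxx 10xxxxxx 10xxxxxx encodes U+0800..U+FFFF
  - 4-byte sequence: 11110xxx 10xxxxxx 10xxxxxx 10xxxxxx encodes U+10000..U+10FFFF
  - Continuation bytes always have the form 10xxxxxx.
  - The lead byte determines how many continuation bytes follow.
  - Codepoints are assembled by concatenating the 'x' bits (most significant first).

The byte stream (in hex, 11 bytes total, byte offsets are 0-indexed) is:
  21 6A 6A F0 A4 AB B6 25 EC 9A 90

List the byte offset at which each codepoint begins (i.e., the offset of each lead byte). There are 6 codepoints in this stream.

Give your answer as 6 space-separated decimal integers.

Answer: 0 1 2 3 7 8

Derivation:
Byte[0]=21: 1-byte ASCII. cp=U+0021
Byte[1]=6A: 1-byte ASCII. cp=U+006A
Byte[2]=6A: 1-byte ASCII. cp=U+006A
Byte[3]=F0: 4-byte lead, need 3 cont bytes. acc=0x0
Byte[4]=A4: continuation. acc=(acc<<6)|0x24=0x24
Byte[5]=AB: continuation. acc=(acc<<6)|0x2B=0x92B
Byte[6]=B6: continuation. acc=(acc<<6)|0x36=0x24AF6
Completed: cp=U+24AF6 (starts at byte 3)
Byte[7]=25: 1-byte ASCII. cp=U+0025
Byte[8]=EC: 3-byte lead, need 2 cont bytes. acc=0xC
Byte[9]=9A: continuation. acc=(acc<<6)|0x1A=0x31A
Byte[10]=90: continuation. acc=(acc<<6)|0x10=0xC690
Completed: cp=U+C690 (starts at byte 8)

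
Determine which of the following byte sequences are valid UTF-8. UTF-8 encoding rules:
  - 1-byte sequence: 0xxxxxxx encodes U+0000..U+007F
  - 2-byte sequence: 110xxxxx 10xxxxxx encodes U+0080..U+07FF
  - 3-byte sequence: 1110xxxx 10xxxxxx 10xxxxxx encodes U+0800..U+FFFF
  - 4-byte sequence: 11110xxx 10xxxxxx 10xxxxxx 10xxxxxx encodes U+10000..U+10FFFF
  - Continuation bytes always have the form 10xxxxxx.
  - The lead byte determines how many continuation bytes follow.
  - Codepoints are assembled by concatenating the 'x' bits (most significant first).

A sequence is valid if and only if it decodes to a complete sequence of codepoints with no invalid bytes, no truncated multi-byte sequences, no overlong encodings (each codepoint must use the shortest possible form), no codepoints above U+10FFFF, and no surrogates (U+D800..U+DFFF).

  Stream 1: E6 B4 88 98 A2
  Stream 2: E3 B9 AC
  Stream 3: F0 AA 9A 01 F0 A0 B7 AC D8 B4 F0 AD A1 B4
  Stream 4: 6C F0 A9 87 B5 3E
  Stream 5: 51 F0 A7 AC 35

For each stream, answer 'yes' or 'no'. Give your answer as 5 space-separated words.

Answer: no yes no yes no

Derivation:
Stream 1: error at byte offset 3. INVALID
Stream 2: decodes cleanly. VALID
Stream 3: error at byte offset 3. INVALID
Stream 4: decodes cleanly. VALID
Stream 5: error at byte offset 4. INVALID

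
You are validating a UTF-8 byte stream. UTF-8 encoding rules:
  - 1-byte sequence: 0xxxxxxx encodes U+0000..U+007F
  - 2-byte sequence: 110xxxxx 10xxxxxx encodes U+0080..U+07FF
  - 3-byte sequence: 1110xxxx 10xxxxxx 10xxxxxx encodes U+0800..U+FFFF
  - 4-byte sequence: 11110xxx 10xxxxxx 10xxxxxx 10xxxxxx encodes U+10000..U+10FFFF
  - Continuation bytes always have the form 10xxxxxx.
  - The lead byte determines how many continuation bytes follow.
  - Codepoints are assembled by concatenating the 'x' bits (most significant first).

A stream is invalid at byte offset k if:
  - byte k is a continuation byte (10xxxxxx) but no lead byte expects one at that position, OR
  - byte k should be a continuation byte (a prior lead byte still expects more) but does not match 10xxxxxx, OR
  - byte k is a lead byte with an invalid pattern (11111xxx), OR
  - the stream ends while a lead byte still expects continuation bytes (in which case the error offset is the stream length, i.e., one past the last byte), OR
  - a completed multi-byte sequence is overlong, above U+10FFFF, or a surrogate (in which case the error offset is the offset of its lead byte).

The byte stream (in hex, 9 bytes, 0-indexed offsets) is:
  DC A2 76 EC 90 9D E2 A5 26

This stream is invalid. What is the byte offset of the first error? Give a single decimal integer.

Byte[0]=DC: 2-byte lead, need 1 cont bytes. acc=0x1C
Byte[1]=A2: continuation. acc=(acc<<6)|0x22=0x722
Completed: cp=U+0722 (starts at byte 0)
Byte[2]=76: 1-byte ASCII. cp=U+0076
Byte[3]=EC: 3-byte lead, need 2 cont bytes. acc=0xC
Byte[4]=90: continuation. acc=(acc<<6)|0x10=0x310
Byte[5]=9D: continuation. acc=(acc<<6)|0x1D=0xC41D
Completed: cp=U+C41D (starts at byte 3)
Byte[6]=E2: 3-byte lead, need 2 cont bytes. acc=0x2
Byte[7]=A5: continuation. acc=(acc<<6)|0x25=0xA5
Byte[8]=26: expected 10xxxxxx continuation. INVALID

Answer: 8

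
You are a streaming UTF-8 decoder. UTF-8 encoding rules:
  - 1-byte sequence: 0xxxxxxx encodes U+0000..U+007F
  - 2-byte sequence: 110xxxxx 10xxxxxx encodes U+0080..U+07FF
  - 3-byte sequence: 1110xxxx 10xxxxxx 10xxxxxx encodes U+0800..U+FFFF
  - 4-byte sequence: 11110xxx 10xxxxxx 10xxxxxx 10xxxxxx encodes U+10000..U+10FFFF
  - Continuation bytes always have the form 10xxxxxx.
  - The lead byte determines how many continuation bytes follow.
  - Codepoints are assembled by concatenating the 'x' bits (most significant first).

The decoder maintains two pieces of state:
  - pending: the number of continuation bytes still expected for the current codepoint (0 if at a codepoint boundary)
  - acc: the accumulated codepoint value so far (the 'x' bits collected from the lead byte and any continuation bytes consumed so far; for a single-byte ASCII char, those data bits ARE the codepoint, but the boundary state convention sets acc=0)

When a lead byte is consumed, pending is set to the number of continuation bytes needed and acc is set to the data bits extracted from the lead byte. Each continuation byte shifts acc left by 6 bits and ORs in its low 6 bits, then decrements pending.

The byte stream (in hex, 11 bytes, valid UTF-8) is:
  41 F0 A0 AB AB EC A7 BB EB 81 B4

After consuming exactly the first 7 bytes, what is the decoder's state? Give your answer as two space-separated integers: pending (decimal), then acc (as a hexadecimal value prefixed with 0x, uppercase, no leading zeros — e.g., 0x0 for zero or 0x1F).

Answer: 1 0x327

Derivation:
Byte[0]=41: 1-byte. pending=0, acc=0x0
Byte[1]=F0: 4-byte lead. pending=3, acc=0x0
Byte[2]=A0: continuation. acc=(acc<<6)|0x20=0x20, pending=2
Byte[3]=AB: continuation. acc=(acc<<6)|0x2B=0x82B, pending=1
Byte[4]=AB: continuation. acc=(acc<<6)|0x2B=0x20AEB, pending=0
Byte[5]=EC: 3-byte lead. pending=2, acc=0xC
Byte[6]=A7: continuation. acc=(acc<<6)|0x27=0x327, pending=1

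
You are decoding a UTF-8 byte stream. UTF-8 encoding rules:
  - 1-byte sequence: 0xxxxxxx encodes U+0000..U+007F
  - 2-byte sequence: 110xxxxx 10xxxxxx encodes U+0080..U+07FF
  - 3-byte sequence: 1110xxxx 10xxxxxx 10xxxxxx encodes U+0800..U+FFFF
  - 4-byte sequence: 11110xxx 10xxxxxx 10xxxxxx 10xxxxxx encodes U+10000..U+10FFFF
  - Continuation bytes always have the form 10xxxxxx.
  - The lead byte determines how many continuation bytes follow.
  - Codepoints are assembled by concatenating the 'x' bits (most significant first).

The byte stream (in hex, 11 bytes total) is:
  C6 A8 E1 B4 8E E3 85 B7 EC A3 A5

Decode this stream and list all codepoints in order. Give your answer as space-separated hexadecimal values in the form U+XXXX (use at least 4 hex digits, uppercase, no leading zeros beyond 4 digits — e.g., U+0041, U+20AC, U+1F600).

Answer: U+01A8 U+1D0E U+3177 U+C8E5

Derivation:
Byte[0]=C6: 2-byte lead, need 1 cont bytes. acc=0x6
Byte[1]=A8: continuation. acc=(acc<<6)|0x28=0x1A8
Completed: cp=U+01A8 (starts at byte 0)
Byte[2]=E1: 3-byte lead, need 2 cont bytes. acc=0x1
Byte[3]=B4: continuation. acc=(acc<<6)|0x34=0x74
Byte[4]=8E: continuation. acc=(acc<<6)|0x0E=0x1D0E
Completed: cp=U+1D0E (starts at byte 2)
Byte[5]=E3: 3-byte lead, need 2 cont bytes. acc=0x3
Byte[6]=85: continuation. acc=(acc<<6)|0x05=0xC5
Byte[7]=B7: continuation. acc=(acc<<6)|0x37=0x3177
Completed: cp=U+3177 (starts at byte 5)
Byte[8]=EC: 3-byte lead, need 2 cont bytes. acc=0xC
Byte[9]=A3: continuation. acc=(acc<<6)|0x23=0x323
Byte[10]=A5: continuation. acc=(acc<<6)|0x25=0xC8E5
Completed: cp=U+C8E5 (starts at byte 8)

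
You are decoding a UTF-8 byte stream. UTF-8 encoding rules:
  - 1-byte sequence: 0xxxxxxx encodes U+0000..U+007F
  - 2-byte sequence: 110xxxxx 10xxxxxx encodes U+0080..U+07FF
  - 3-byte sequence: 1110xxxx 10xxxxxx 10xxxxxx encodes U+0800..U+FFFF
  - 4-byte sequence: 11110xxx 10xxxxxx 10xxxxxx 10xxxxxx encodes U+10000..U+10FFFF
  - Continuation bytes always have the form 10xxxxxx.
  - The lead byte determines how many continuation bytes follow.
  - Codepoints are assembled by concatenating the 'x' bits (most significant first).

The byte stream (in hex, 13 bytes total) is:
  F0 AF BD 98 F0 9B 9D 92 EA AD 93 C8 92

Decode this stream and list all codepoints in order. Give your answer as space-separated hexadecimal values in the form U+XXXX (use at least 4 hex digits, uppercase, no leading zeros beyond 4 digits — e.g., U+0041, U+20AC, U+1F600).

Byte[0]=F0: 4-byte lead, need 3 cont bytes. acc=0x0
Byte[1]=AF: continuation. acc=(acc<<6)|0x2F=0x2F
Byte[2]=BD: continuation. acc=(acc<<6)|0x3D=0xBFD
Byte[3]=98: continuation. acc=(acc<<6)|0x18=0x2FF58
Completed: cp=U+2FF58 (starts at byte 0)
Byte[4]=F0: 4-byte lead, need 3 cont bytes. acc=0x0
Byte[5]=9B: continuation. acc=(acc<<6)|0x1B=0x1B
Byte[6]=9D: continuation. acc=(acc<<6)|0x1D=0x6DD
Byte[7]=92: continuation. acc=(acc<<6)|0x12=0x1B752
Completed: cp=U+1B752 (starts at byte 4)
Byte[8]=EA: 3-byte lead, need 2 cont bytes. acc=0xA
Byte[9]=AD: continuation. acc=(acc<<6)|0x2D=0x2AD
Byte[10]=93: continuation. acc=(acc<<6)|0x13=0xAB53
Completed: cp=U+AB53 (starts at byte 8)
Byte[11]=C8: 2-byte lead, need 1 cont bytes. acc=0x8
Byte[12]=92: continuation. acc=(acc<<6)|0x12=0x212
Completed: cp=U+0212 (starts at byte 11)

Answer: U+2FF58 U+1B752 U+AB53 U+0212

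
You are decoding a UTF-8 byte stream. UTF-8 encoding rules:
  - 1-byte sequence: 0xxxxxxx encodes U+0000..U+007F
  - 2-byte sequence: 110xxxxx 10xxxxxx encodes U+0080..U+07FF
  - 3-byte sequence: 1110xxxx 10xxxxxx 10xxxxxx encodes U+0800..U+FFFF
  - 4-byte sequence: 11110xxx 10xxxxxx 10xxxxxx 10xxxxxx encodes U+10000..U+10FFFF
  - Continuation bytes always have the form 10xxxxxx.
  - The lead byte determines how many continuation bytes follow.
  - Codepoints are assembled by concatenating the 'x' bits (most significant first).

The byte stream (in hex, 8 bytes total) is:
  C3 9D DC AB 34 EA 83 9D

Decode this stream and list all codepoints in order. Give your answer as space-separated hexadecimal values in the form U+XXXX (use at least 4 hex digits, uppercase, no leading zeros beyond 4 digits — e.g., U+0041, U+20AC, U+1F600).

Byte[0]=C3: 2-byte lead, need 1 cont bytes. acc=0x3
Byte[1]=9D: continuation. acc=(acc<<6)|0x1D=0xDD
Completed: cp=U+00DD (starts at byte 0)
Byte[2]=DC: 2-byte lead, need 1 cont bytes. acc=0x1C
Byte[3]=AB: continuation. acc=(acc<<6)|0x2B=0x72B
Completed: cp=U+072B (starts at byte 2)
Byte[4]=34: 1-byte ASCII. cp=U+0034
Byte[5]=EA: 3-byte lead, need 2 cont bytes. acc=0xA
Byte[6]=83: continuation. acc=(acc<<6)|0x03=0x283
Byte[7]=9D: continuation. acc=(acc<<6)|0x1D=0xA0DD
Completed: cp=U+A0DD (starts at byte 5)

Answer: U+00DD U+072B U+0034 U+A0DD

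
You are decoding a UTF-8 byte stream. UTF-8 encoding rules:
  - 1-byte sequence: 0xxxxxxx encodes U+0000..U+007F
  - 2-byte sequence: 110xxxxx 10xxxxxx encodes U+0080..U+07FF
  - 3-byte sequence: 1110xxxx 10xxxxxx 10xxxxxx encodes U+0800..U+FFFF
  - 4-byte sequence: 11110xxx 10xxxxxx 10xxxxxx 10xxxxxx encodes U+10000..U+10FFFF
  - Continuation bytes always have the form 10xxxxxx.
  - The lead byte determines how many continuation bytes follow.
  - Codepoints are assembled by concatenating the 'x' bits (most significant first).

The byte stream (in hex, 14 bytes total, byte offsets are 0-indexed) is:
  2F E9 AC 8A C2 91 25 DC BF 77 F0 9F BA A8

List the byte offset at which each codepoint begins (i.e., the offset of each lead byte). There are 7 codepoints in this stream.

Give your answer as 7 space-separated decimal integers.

Answer: 0 1 4 6 7 9 10

Derivation:
Byte[0]=2F: 1-byte ASCII. cp=U+002F
Byte[1]=E9: 3-byte lead, need 2 cont bytes. acc=0x9
Byte[2]=AC: continuation. acc=(acc<<6)|0x2C=0x26C
Byte[3]=8A: continuation. acc=(acc<<6)|0x0A=0x9B0A
Completed: cp=U+9B0A (starts at byte 1)
Byte[4]=C2: 2-byte lead, need 1 cont bytes. acc=0x2
Byte[5]=91: continuation. acc=(acc<<6)|0x11=0x91
Completed: cp=U+0091 (starts at byte 4)
Byte[6]=25: 1-byte ASCII. cp=U+0025
Byte[7]=DC: 2-byte lead, need 1 cont bytes. acc=0x1C
Byte[8]=BF: continuation. acc=(acc<<6)|0x3F=0x73F
Completed: cp=U+073F (starts at byte 7)
Byte[9]=77: 1-byte ASCII. cp=U+0077
Byte[10]=F0: 4-byte lead, need 3 cont bytes. acc=0x0
Byte[11]=9F: continuation. acc=(acc<<6)|0x1F=0x1F
Byte[12]=BA: continuation. acc=(acc<<6)|0x3A=0x7FA
Byte[13]=A8: continuation. acc=(acc<<6)|0x28=0x1FEA8
Completed: cp=U+1FEA8 (starts at byte 10)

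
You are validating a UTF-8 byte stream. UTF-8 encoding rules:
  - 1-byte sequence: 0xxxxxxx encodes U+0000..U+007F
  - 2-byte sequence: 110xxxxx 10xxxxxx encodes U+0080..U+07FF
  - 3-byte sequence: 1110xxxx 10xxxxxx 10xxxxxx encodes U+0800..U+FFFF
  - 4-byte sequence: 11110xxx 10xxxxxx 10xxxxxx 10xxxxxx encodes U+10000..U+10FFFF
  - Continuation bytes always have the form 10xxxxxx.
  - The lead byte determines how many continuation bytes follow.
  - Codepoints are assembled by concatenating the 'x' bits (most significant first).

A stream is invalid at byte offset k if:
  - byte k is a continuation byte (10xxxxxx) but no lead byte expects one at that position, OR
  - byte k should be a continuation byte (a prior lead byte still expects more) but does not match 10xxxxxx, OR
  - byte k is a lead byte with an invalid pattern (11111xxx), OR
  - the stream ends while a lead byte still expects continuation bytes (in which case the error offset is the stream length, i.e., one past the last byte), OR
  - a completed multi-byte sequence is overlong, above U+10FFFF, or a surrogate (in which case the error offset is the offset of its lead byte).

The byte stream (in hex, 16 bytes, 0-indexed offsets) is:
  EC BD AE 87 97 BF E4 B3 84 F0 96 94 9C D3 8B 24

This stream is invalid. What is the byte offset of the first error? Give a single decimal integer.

Byte[0]=EC: 3-byte lead, need 2 cont bytes. acc=0xC
Byte[1]=BD: continuation. acc=(acc<<6)|0x3D=0x33D
Byte[2]=AE: continuation. acc=(acc<<6)|0x2E=0xCF6E
Completed: cp=U+CF6E (starts at byte 0)
Byte[3]=87: INVALID lead byte (not 0xxx/110x/1110/11110)

Answer: 3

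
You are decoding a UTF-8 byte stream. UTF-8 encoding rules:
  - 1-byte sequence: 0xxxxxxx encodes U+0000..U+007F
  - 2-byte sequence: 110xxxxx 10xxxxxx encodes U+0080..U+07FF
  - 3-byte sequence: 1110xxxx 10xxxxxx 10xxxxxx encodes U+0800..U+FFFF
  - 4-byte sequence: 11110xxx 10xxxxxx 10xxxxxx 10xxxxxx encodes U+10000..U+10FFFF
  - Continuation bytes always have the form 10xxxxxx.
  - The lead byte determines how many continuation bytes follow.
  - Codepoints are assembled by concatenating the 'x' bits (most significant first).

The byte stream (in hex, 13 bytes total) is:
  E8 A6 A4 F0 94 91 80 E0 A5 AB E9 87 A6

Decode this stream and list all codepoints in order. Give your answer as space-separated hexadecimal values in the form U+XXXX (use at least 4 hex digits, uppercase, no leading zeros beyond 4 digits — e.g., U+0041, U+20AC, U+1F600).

Answer: U+89A4 U+14440 U+096B U+91E6

Derivation:
Byte[0]=E8: 3-byte lead, need 2 cont bytes. acc=0x8
Byte[1]=A6: continuation. acc=(acc<<6)|0x26=0x226
Byte[2]=A4: continuation. acc=(acc<<6)|0x24=0x89A4
Completed: cp=U+89A4 (starts at byte 0)
Byte[3]=F0: 4-byte lead, need 3 cont bytes. acc=0x0
Byte[4]=94: continuation. acc=(acc<<6)|0x14=0x14
Byte[5]=91: continuation. acc=(acc<<6)|0x11=0x511
Byte[6]=80: continuation. acc=(acc<<6)|0x00=0x14440
Completed: cp=U+14440 (starts at byte 3)
Byte[7]=E0: 3-byte lead, need 2 cont bytes. acc=0x0
Byte[8]=A5: continuation. acc=(acc<<6)|0x25=0x25
Byte[9]=AB: continuation. acc=(acc<<6)|0x2B=0x96B
Completed: cp=U+096B (starts at byte 7)
Byte[10]=E9: 3-byte lead, need 2 cont bytes. acc=0x9
Byte[11]=87: continuation. acc=(acc<<6)|0x07=0x247
Byte[12]=A6: continuation. acc=(acc<<6)|0x26=0x91E6
Completed: cp=U+91E6 (starts at byte 10)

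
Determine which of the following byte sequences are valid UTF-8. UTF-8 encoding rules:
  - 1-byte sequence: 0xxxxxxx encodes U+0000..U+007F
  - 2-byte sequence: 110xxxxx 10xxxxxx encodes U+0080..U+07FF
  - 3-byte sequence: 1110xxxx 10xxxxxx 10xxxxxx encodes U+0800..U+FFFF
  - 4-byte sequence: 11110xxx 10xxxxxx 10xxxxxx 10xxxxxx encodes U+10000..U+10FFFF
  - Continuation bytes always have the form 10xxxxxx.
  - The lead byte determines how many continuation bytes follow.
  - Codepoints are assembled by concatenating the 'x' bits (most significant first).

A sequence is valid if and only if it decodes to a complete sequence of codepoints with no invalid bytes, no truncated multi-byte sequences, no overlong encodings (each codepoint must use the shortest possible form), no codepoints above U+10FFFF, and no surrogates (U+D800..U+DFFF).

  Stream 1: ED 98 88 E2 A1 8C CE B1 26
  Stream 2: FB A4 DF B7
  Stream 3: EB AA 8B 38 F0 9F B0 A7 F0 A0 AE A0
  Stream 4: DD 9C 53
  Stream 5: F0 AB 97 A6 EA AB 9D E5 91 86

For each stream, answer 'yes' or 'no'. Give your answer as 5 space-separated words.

Stream 1: decodes cleanly. VALID
Stream 2: error at byte offset 0. INVALID
Stream 3: decodes cleanly. VALID
Stream 4: decodes cleanly. VALID
Stream 5: decodes cleanly. VALID

Answer: yes no yes yes yes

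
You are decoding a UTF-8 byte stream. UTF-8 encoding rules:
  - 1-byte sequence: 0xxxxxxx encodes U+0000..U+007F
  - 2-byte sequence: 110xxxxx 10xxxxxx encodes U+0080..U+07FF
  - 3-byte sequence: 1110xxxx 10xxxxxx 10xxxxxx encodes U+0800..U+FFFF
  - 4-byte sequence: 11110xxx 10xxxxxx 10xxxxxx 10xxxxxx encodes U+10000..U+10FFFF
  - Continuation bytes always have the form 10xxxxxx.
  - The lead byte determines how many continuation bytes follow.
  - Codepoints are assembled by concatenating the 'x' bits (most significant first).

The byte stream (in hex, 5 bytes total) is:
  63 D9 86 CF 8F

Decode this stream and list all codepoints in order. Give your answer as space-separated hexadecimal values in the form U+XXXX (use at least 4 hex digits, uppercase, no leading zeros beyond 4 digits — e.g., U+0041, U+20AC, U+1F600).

Answer: U+0063 U+0646 U+03CF

Derivation:
Byte[0]=63: 1-byte ASCII. cp=U+0063
Byte[1]=D9: 2-byte lead, need 1 cont bytes. acc=0x19
Byte[2]=86: continuation. acc=(acc<<6)|0x06=0x646
Completed: cp=U+0646 (starts at byte 1)
Byte[3]=CF: 2-byte lead, need 1 cont bytes. acc=0xF
Byte[4]=8F: continuation. acc=(acc<<6)|0x0F=0x3CF
Completed: cp=U+03CF (starts at byte 3)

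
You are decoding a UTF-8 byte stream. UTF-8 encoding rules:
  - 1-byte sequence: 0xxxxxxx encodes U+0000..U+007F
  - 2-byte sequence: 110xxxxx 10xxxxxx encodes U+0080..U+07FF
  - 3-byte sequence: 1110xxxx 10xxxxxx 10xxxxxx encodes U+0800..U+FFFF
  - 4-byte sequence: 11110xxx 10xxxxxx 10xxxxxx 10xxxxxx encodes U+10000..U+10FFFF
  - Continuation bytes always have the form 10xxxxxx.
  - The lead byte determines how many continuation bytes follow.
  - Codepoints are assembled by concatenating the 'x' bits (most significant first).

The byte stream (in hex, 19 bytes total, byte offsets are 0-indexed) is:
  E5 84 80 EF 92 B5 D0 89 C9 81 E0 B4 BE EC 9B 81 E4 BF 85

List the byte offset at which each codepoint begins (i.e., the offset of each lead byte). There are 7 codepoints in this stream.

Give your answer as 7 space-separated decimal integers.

Byte[0]=E5: 3-byte lead, need 2 cont bytes. acc=0x5
Byte[1]=84: continuation. acc=(acc<<6)|0x04=0x144
Byte[2]=80: continuation. acc=(acc<<6)|0x00=0x5100
Completed: cp=U+5100 (starts at byte 0)
Byte[3]=EF: 3-byte lead, need 2 cont bytes. acc=0xF
Byte[4]=92: continuation. acc=(acc<<6)|0x12=0x3D2
Byte[5]=B5: continuation. acc=(acc<<6)|0x35=0xF4B5
Completed: cp=U+F4B5 (starts at byte 3)
Byte[6]=D0: 2-byte lead, need 1 cont bytes. acc=0x10
Byte[7]=89: continuation. acc=(acc<<6)|0x09=0x409
Completed: cp=U+0409 (starts at byte 6)
Byte[8]=C9: 2-byte lead, need 1 cont bytes. acc=0x9
Byte[9]=81: continuation. acc=(acc<<6)|0x01=0x241
Completed: cp=U+0241 (starts at byte 8)
Byte[10]=E0: 3-byte lead, need 2 cont bytes. acc=0x0
Byte[11]=B4: continuation. acc=(acc<<6)|0x34=0x34
Byte[12]=BE: continuation. acc=(acc<<6)|0x3E=0xD3E
Completed: cp=U+0D3E (starts at byte 10)
Byte[13]=EC: 3-byte lead, need 2 cont bytes. acc=0xC
Byte[14]=9B: continuation. acc=(acc<<6)|0x1B=0x31B
Byte[15]=81: continuation. acc=(acc<<6)|0x01=0xC6C1
Completed: cp=U+C6C1 (starts at byte 13)
Byte[16]=E4: 3-byte lead, need 2 cont bytes. acc=0x4
Byte[17]=BF: continuation. acc=(acc<<6)|0x3F=0x13F
Byte[18]=85: continuation. acc=(acc<<6)|0x05=0x4FC5
Completed: cp=U+4FC5 (starts at byte 16)

Answer: 0 3 6 8 10 13 16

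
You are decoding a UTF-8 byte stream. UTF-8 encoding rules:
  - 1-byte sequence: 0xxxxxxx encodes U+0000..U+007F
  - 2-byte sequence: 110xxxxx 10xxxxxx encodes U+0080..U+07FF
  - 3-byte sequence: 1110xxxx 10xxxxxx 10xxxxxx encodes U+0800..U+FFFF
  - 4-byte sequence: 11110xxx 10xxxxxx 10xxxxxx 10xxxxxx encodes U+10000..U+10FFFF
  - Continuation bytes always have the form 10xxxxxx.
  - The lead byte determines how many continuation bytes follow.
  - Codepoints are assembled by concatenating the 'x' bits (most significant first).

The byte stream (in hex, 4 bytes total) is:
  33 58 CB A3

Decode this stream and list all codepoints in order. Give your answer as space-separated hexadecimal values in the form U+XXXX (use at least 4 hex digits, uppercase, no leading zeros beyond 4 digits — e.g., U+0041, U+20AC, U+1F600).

Byte[0]=33: 1-byte ASCII. cp=U+0033
Byte[1]=58: 1-byte ASCII. cp=U+0058
Byte[2]=CB: 2-byte lead, need 1 cont bytes. acc=0xB
Byte[3]=A3: continuation. acc=(acc<<6)|0x23=0x2E3
Completed: cp=U+02E3 (starts at byte 2)

Answer: U+0033 U+0058 U+02E3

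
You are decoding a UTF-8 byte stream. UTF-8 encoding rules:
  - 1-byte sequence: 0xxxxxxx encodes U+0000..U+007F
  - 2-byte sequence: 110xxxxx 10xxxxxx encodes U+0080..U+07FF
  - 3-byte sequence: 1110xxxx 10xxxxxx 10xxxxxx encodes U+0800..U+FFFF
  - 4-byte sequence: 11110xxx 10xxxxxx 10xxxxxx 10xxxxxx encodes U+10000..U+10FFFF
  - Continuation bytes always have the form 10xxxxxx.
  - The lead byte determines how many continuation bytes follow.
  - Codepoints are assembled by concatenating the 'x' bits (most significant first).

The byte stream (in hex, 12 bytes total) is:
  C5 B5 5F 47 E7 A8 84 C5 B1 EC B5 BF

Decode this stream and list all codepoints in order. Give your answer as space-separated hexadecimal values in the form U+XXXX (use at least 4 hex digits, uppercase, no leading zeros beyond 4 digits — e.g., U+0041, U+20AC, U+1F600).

Byte[0]=C5: 2-byte lead, need 1 cont bytes. acc=0x5
Byte[1]=B5: continuation. acc=(acc<<6)|0x35=0x175
Completed: cp=U+0175 (starts at byte 0)
Byte[2]=5F: 1-byte ASCII. cp=U+005F
Byte[3]=47: 1-byte ASCII. cp=U+0047
Byte[4]=E7: 3-byte lead, need 2 cont bytes. acc=0x7
Byte[5]=A8: continuation. acc=(acc<<6)|0x28=0x1E8
Byte[6]=84: continuation. acc=(acc<<6)|0x04=0x7A04
Completed: cp=U+7A04 (starts at byte 4)
Byte[7]=C5: 2-byte lead, need 1 cont bytes. acc=0x5
Byte[8]=B1: continuation. acc=(acc<<6)|0x31=0x171
Completed: cp=U+0171 (starts at byte 7)
Byte[9]=EC: 3-byte lead, need 2 cont bytes. acc=0xC
Byte[10]=B5: continuation. acc=(acc<<6)|0x35=0x335
Byte[11]=BF: continuation. acc=(acc<<6)|0x3F=0xCD7F
Completed: cp=U+CD7F (starts at byte 9)

Answer: U+0175 U+005F U+0047 U+7A04 U+0171 U+CD7F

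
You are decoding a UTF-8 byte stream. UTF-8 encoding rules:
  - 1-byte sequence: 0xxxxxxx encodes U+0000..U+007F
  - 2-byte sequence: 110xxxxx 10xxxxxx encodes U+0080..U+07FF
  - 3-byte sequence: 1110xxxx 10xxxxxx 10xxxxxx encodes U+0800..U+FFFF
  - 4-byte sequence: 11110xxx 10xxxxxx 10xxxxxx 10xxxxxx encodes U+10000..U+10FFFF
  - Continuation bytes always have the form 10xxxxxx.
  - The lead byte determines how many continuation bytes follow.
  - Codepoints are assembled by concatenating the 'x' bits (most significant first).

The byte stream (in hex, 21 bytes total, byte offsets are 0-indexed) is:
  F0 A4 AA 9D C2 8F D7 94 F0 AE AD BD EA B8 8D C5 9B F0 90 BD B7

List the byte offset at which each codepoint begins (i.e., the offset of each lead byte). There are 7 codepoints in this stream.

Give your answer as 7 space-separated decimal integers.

Answer: 0 4 6 8 12 15 17

Derivation:
Byte[0]=F0: 4-byte lead, need 3 cont bytes. acc=0x0
Byte[1]=A4: continuation. acc=(acc<<6)|0x24=0x24
Byte[2]=AA: continuation. acc=(acc<<6)|0x2A=0x92A
Byte[3]=9D: continuation. acc=(acc<<6)|0x1D=0x24A9D
Completed: cp=U+24A9D (starts at byte 0)
Byte[4]=C2: 2-byte lead, need 1 cont bytes. acc=0x2
Byte[5]=8F: continuation. acc=(acc<<6)|0x0F=0x8F
Completed: cp=U+008F (starts at byte 4)
Byte[6]=D7: 2-byte lead, need 1 cont bytes. acc=0x17
Byte[7]=94: continuation. acc=(acc<<6)|0x14=0x5D4
Completed: cp=U+05D4 (starts at byte 6)
Byte[8]=F0: 4-byte lead, need 3 cont bytes. acc=0x0
Byte[9]=AE: continuation. acc=(acc<<6)|0x2E=0x2E
Byte[10]=AD: continuation. acc=(acc<<6)|0x2D=0xBAD
Byte[11]=BD: continuation. acc=(acc<<6)|0x3D=0x2EB7D
Completed: cp=U+2EB7D (starts at byte 8)
Byte[12]=EA: 3-byte lead, need 2 cont bytes. acc=0xA
Byte[13]=B8: continuation. acc=(acc<<6)|0x38=0x2B8
Byte[14]=8D: continuation. acc=(acc<<6)|0x0D=0xAE0D
Completed: cp=U+AE0D (starts at byte 12)
Byte[15]=C5: 2-byte lead, need 1 cont bytes. acc=0x5
Byte[16]=9B: continuation. acc=(acc<<6)|0x1B=0x15B
Completed: cp=U+015B (starts at byte 15)
Byte[17]=F0: 4-byte lead, need 3 cont bytes. acc=0x0
Byte[18]=90: continuation. acc=(acc<<6)|0x10=0x10
Byte[19]=BD: continuation. acc=(acc<<6)|0x3D=0x43D
Byte[20]=B7: continuation. acc=(acc<<6)|0x37=0x10F77
Completed: cp=U+10F77 (starts at byte 17)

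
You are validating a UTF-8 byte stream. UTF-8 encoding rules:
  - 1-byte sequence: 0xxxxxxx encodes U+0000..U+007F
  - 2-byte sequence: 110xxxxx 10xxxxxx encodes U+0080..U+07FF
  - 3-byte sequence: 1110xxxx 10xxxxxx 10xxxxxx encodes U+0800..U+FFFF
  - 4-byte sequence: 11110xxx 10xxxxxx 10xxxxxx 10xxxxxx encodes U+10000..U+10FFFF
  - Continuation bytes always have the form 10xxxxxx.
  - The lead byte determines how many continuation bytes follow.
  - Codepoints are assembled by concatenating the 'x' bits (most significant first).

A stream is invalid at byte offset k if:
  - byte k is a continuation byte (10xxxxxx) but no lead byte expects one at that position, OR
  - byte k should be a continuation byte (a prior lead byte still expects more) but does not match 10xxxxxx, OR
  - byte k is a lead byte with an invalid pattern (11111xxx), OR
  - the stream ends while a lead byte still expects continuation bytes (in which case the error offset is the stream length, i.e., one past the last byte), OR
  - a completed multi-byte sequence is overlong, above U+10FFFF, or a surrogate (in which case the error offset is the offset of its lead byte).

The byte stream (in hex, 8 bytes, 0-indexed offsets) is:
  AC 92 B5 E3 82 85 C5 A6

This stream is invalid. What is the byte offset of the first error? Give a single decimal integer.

Byte[0]=AC: INVALID lead byte (not 0xxx/110x/1110/11110)

Answer: 0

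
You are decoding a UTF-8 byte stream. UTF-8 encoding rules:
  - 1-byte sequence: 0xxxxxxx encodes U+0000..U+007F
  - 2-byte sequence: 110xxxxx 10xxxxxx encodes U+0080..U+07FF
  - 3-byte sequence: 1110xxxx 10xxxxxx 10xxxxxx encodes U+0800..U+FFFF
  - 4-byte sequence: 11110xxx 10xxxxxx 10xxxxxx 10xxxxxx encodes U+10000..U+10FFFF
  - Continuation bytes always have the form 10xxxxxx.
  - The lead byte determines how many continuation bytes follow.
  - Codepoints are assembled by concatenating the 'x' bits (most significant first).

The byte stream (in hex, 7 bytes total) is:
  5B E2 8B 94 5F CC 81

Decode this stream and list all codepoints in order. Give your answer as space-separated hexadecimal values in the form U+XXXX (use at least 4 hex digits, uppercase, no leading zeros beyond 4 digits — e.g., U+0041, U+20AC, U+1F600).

Byte[0]=5B: 1-byte ASCII. cp=U+005B
Byte[1]=E2: 3-byte lead, need 2 cont bytes. acc=0x2
Byte[2]=8B: continuation. acc=(acc<<6)|0x0B=0x8B
Byte[3]=94: continuation. acc=(acc<<6)|0x14=0x22D4
Completed: cp=U+22D4 (starts at byte 1)
Byte[4]=5F: 1-byte ASCII. cp=U+005F
Byte[5]=CC: 2-byte lead, need 1 cont bytes. acc=0xC
Byte[6]=81: continuation. acc=(acc<<6)|0x01=0x301
Completed: cp=U+0301 (starts at byte 5)

Answer: U+005B U+22D4 U+005F U+0301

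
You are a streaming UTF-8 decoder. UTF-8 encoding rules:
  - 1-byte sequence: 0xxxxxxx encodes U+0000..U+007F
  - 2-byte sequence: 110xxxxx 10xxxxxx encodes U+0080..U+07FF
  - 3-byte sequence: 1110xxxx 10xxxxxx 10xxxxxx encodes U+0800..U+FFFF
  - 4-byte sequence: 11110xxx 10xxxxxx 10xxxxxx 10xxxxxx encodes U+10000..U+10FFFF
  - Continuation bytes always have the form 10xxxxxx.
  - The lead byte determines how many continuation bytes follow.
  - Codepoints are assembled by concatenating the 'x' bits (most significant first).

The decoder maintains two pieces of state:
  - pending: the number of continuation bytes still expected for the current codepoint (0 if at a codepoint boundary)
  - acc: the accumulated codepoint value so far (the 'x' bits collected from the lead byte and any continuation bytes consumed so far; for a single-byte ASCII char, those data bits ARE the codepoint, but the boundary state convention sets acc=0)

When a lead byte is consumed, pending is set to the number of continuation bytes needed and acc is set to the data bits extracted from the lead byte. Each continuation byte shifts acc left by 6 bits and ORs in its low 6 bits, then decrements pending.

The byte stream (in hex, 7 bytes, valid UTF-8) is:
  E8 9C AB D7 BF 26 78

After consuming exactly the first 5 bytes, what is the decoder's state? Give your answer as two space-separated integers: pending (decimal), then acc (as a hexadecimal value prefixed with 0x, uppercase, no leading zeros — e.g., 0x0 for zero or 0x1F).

Byte[0]=E8: 3-byte lead. pending=2, acc=0x8
Byte[1]=9C: continuation. acc=(acc<<6)|0x1C=0x21C, pending=1
Byte[2]=AB: continuation. acc=(acc<<6)|0x2B=0x872B, pending=0
Byte[3]=D7: 2-byte lead. pending=1, acc=0x17
Byte[4]=BF: continuation. acc=(acc<<6)|0x3F=0x5FF, pending=0

Answer: 0 0x5FF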